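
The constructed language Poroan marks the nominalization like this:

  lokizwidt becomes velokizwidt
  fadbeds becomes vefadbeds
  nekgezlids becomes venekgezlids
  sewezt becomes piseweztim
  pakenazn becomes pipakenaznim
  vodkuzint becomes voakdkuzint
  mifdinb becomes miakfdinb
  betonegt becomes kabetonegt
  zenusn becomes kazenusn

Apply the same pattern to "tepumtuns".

lokizwidt and sewezt both end in -t yet inflect differently (velokizwidt, piseweztim), so the final letter is not what conditions the rule; the second-to-last letter is.
"tepumtuns" has second-to-last letter 'n'. The stems whose second-to-last letter is 'n' (vodkuzint → voakdkuzint, mifdinb → miakfdinb) insert -ak- after the first vowel.
So tepumtuns → teakpumtuns.

teakpumtuns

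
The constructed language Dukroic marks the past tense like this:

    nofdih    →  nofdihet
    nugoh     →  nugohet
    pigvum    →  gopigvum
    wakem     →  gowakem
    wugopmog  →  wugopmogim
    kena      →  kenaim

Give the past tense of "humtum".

nugoh and wugopmog both have last vowel 'o' yet inflect differently (nugohet, wugopmogim), so the last vowel is not what conditions the rule; the final letter is.
"humtum" ends in -m. The stems ending in -m (pigvum → gopigvum, wakem → gowakem) add the prefix go-.
The other patterns: stems ending in -h add -et; stems ending in -a or -g add -im.
So humtum → gohumtum.

gohumtum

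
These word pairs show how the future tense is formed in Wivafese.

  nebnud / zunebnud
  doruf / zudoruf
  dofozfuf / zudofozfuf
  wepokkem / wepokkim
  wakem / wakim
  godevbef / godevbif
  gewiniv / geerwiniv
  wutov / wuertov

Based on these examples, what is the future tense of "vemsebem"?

vemsebim

doruf and godevbef both end in -f yet inflect differently (zudoruf, godevbif), so the final letter is not what conditions the rule; the last vowel is.
"vemsebem" has last vowel 'e'. The stems whose last vowel is 'e' (wepokkem → wepokkim, wakem → wakim, godevbef → godevbif) change the last vowel to 'i'.
The other patterns: stems whose last vowel is 'u' add the prefix zu-; stems whose last vowel is 'i' or 'o' insert -er- after the first vowel.
So vemsebem → vemsebim.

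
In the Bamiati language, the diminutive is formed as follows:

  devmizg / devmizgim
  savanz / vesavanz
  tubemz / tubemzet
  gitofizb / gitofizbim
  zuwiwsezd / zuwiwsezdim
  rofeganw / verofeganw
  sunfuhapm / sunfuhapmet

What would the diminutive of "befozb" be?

befozbim

savanz and tubemz both end in -z yet inflect differently (vesavanz, tubemzet), so the final letter is not what conditions the rule; the second-to-last letter is.
"befozb" has second-to-last letter 'z'. The stems whose second-to-last letter is 'z' (gitofizb → gitofizbim, zuwiwsezd → zuwiwsezdim, devmizg → devmizgim) add -im.
So befozb → befozbim.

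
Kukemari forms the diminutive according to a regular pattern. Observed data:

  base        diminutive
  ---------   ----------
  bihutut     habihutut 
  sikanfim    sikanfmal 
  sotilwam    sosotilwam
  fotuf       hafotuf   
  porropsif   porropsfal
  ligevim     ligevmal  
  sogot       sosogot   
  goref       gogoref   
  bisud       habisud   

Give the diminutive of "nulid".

nuldal

fotuf and porropsif both end in -f yet inflect differently (hafotuf, porropsfal), so the final letter is not what conditions the rule; the last vowel is.
"nulid" has last vowel 'i'. The stems whose last vowel is 'i' (ligevim → ligevmal, porropsif → porropsfal, sikanfim → sikanfmal) delete the last vowel and add -al.
The other patterns: stems whose last vowel is 'u' add the prefix ha-; stems whose last vowel is 'a', 'e' or 'o' repeat the first consonant+vowel as a prefix.
So nulid → nuldal.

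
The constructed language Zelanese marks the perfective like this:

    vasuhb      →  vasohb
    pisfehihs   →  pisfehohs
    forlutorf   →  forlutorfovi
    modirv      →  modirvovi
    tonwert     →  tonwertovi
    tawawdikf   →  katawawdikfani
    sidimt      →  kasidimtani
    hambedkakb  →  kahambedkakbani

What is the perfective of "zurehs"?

zurohs

forlutorf and tawawdikf both end in -f yet inflect differently (forlutorfovi, katawawdikfani), so the final letter is not what conditions the rule; the second-to-last letter is.
"zurehs" has second-to-last letter 'h'. The stems whose second-to-last letter is 'h' (vasuhb → vasohb, pisfehihs → pisfehohs) change the last vowel to 'o'.
So zurehs → zurohs.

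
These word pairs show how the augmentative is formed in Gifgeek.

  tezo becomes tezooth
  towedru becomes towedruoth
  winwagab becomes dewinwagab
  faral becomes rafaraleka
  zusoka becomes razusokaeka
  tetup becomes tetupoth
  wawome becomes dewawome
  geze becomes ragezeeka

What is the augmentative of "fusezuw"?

rafusezuweka

"fusezuw" begins with f-. The one such stem in the data (faral → rafaraleka) adds ra- … -eka around the stem, so the same rule applies.
The other patterns: stems beginning with t- add -oth; stems beginning with w- add the prefix de-.
So fusezuw → rafusezuweka.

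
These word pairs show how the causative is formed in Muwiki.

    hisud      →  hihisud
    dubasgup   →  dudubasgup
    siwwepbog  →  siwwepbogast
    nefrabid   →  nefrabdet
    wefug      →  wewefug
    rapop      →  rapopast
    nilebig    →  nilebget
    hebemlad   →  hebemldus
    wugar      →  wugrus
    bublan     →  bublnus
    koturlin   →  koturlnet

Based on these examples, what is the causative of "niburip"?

niburpet

"niburip" has last vowel 'i'. The stems whose last vowel is 'i' (nilebig → nilebget, koturlin → koturlnet, nefrabid → nefrabdet) delete the last vowel and add -et.
The other patterns: stems whose last vowel is 'u' repeat the first consonant+vowel as a prefix; stems whose last vowel is 'o' add -ast; stems whose last vowel is 'a' delete the last vowel and add -us.
So niburip → niburpet.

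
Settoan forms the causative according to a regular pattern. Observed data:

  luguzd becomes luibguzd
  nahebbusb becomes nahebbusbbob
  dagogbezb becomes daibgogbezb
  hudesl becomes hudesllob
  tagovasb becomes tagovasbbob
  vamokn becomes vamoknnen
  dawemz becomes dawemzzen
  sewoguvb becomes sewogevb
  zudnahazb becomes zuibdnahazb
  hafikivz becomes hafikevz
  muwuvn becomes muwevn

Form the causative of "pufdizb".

puibfdizb

tagovasb and sewoguvb both end in -b yet inflect differently (tagovasbbob, sewogevb), so the final letter is not what conditions the rule; the second-to-last letter is.
"pufdizb" has second-to-last letter 'z'. The stems whose second-to-last letter is 'z' (dagogbezb → daibgogbezb, zudnahazb → zuibdnahazb, luguzd → luibguzd) insert -ib- after the first vowel.
The other patterns: stems whose second-to-last letter is 's' double the final consonant and add -ob; stems whose second-to-last letter is 'v' change the last vowel to 'e'; stems whose second-to-last letter is 'k' or 'm' double the final consonant and add -en.
So pufdizb → puibfdizb.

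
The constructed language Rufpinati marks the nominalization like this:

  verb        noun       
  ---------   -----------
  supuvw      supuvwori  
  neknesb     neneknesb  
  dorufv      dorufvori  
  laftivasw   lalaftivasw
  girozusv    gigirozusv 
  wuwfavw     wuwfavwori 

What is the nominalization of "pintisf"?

laftivasw and wuwfavw both end in -w yet inflect differently (lalaftivasw, wuwfavwori), so the final letter is not what conditions the rule; the second-to-last letter is.
"pintisf" has second-to-last letter 's'. The stems whose second-to-last letter is 's' (girozusv → gigirozusv, neknesb → neneknesb, laftivasw → lalaftivasw) repeat the first consonant+vowel as a prefix.
The other pattern: stems whose second-to-last letter is 'f' or 'v' add -ori.
So pintisf → pipintisf.

pipintisf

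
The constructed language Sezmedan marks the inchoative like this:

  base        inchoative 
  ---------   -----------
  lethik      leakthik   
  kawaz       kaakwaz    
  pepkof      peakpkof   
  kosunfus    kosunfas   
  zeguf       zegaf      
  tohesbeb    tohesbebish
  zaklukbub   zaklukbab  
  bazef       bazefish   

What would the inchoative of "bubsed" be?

bubsedish

"bubsed" has last vowel 'e'. The stems whose last vowel is 'e' (tohesbeb → tohesbebish, bazef → bazefish) add -ish.
The other patterns: stems whose last vowel is 'u' change the last vowel to 'a'; stems whose last vowel is 'a', 'i' or 'o' insert -ak- after the first vowel.
So bubsed → bubsedish.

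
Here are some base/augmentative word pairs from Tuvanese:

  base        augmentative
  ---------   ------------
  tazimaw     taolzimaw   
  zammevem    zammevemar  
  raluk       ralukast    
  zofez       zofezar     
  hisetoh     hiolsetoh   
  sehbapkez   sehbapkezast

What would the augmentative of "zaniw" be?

zaniwar

sehbapkez and zofez both end in -z yet inflect differently (sehbapkezast, zofezar), so the final letter is not what conditions the rule; the first letter is.
"zaniw" begins with z-. The stems beginning with z- (zofez → zofezar, zammevem → zammevemar) add -ar.
So zaniw → zaniwar.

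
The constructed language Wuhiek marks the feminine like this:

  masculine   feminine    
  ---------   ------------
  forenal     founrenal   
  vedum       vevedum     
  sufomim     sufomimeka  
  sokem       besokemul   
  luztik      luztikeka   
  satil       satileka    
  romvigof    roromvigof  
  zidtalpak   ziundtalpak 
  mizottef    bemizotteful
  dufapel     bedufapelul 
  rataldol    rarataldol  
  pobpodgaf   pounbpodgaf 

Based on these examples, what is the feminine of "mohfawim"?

mohfawimeka

rataldol and satil both end in -l yet inflect differently (rarataldol, satileka), so the final letter is not what conditions the rule; the last vowel is.
"mohfawim" has last vowel 'i'. The stems whose last vowel is 'i' (satil → satileka, luztik → luztikeka, sufomim → sufomimeka) add -eka.
So mohfawim → mohfawimeka.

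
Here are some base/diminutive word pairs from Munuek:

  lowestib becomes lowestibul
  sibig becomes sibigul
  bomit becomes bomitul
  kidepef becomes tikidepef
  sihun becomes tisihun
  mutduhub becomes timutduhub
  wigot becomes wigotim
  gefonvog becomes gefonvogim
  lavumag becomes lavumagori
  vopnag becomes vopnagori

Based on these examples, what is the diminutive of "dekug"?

tidekug

lowestib and mutduhub both end in -b yet inflect differently (lowestibul, timutduhub), so the final letter is not what conditions the rule; the last vowel is.
"dekug" has last vowel 'u'. The stems whose last vowel is 'u' (sihun → tisihun, mutduhub → timutduhub) add the prefix ti-.
The other patterns: stems whose last vowel is 'i' add -ul; stems whose last vowel is 'o' add -im; stems whose last vowel is 'a' add -ori.
So dekug → tidekug.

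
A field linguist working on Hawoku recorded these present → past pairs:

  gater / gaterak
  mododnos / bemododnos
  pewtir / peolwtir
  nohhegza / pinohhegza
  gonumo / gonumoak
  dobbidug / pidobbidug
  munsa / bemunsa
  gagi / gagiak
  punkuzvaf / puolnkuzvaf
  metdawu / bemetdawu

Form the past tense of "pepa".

gater and pewtir both end in -r yet inflect differently (gaterak, peolwtir), so the final letter is not what conditions the rule; the first letter is.
"pepa" begins with p-. The stems beginning with p- (punkuzvaf → puolnkuzvaf, pewtir → peolwtir) insert -ol- after the first vowel.
The other patterns: stems beginning with m- add the prefix be-; stems beginning with g- add -ak; stems beginning with d- or n- add the prefix pi-.
So pepa → peolpa.

peolpa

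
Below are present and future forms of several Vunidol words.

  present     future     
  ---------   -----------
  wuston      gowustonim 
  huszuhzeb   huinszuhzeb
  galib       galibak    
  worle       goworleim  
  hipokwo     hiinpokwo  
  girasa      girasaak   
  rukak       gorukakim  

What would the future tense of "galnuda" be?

"galnuda" begins with g-. The stems beginning with g- (galib → galibak, girasa → girasaak) add -ak.
So galnuda → galnudaak.

galnudaak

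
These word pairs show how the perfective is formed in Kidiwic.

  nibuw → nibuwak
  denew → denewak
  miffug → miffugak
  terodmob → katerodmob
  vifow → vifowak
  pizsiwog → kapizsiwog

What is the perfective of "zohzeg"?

zohzegak

miffug and pizsiwog both end in -g yet inflect differently (miffugak, kapizsiwog), so the final letter is not what conditions the rule; the number of vowels is.
"zohzeg" has 2 vowels. The stems with 2 vowels (denew → denewak, nibuw → nibuwak, miffug → miffugak) add -ak.
So zohzeg → zohzegak.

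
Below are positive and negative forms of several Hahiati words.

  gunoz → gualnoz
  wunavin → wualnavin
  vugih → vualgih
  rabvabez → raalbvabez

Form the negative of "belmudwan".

beallmudwan

Every pair shown (gunoz → gualnoz, wunavin → wualnavin, vugih → vualgih, …) follows the same rule: insert -al- after the first vowel.
So belmudwan → beallmudwan.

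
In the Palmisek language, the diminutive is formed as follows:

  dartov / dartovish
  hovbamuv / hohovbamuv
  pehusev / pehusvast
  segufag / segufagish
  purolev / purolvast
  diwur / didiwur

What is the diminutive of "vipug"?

vivipug

hovbamuv and purolev both end in -v yet inflect differently (hohovbamuv, purolvast), so the final letter is not what conditions the rule; the last vowel is.
"vipug" has last vowel 'u'. The stems whose last vowel is 'u' (hovbamuv → hohovbamuv, diwur → didiwur) repeat the first consonant+vowel as a prefix.
The other patterns: stems whose last vowel is 'e' delete the last vowel and add -ast; stems whose last vowel is 'a' or 'o' add -ish.
So vipug → vivipug.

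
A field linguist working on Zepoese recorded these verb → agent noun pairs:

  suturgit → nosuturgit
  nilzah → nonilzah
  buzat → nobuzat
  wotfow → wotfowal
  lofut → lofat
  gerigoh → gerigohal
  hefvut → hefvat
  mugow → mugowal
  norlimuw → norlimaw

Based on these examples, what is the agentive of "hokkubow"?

hokkubowal

norlimuw and wotfow both end in -w yet inflect differently (norlimaw, wotfowal), so the final letter is not what conditions the rule; the last vowel is.
"hokkubow" has last vowel 'o'. The stems whose last vowel is 'o' (wotfow → wotfowal, mugow → mugowal, gerigoh → gerigohal) add -al.
So hokkubow → hokkubowal.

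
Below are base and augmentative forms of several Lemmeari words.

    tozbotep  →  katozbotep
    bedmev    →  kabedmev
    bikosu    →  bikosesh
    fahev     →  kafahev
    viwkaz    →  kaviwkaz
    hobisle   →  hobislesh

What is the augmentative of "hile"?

"hile" ends in a vowel. The stems ending in a vowel (hobisle → hobislesh, bikosu → bikosesh) drop the final letter and add -esh.
The other pattern: stems ending in a consonant add the prefix ka-.
So hile → hilesh.

hilesh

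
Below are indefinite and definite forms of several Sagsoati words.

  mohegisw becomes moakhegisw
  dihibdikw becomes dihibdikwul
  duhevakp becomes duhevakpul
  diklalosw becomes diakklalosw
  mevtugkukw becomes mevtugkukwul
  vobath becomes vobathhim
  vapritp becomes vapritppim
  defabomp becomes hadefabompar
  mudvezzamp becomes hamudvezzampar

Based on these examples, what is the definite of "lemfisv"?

duhevakp and defabomp both end in -p yet inflect differently (duhevakpul, hadefabompar), so the final letter is not what conditions the rule; the second-to-last letter is.
"lemfisv" has second-to-last letter 's'. The stems whose second-to-last letter is 's' (diklalosw → diakklalosw, mohegisw → moakhegisw) insert -ak- after the first vowel.
The other patterns: stems whose second-to-last letter is 'k' add -ul; stems whose second-to-last letter is 'm' add ha- … -ar around the stem; stems whose second-to-last letter is 't' double the final consonant and add -im.
So lemfisv → leakmfisv.

leakmfisv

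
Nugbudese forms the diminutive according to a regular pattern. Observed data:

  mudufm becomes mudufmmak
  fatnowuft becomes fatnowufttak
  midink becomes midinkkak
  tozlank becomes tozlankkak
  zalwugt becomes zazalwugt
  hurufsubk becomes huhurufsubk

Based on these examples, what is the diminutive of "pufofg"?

"pufofg" has second-to-last letter 'f'. The stems whose second-to-last letter is 'f' (mudufm → mudufmmak, fatnowuft → fatnowufttak) double the final consonant and add -ak.
The other pattern: stems whose second-to-last letter is 'b' or 'g' repeat the first consonant+vowel as a prefix.
So pufofg → pufofggak.

pufofggak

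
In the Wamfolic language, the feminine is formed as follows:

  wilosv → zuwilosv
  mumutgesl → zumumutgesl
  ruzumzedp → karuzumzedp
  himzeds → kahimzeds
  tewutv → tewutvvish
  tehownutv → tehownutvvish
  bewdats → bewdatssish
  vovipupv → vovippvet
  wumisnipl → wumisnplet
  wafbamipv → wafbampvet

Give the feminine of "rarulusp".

wilosv and tewutv both end in -v yet inflect differently (zuwilosv, tewutvvish), so the final letter is not what conditions the rule; the second-to-last letter is.
"rarulusp" has second-to-last letter 's'. The stems whose second-to-last letter is 's' (wilosv → zuwilosv, mumutgesl → zumumutgesl) add the prefix zu-.
So rarulusp → zurarulusp.

zurarulusp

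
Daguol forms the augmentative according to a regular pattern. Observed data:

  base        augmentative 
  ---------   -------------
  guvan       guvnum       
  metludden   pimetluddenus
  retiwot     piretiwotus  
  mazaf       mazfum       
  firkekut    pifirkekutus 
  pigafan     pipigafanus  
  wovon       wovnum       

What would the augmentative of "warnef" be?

warnfum

guvan and pigafan both end in -n yet inflect differently (guvnum, pipigafanus), so the final letter is not what conditions the rule; the number of vowels is.
"warnef" has 2 vowels. The stems with 2 vowels (guvan → guvnum, wovon → wovnum, mazaf → mazfum) delete the last vowel and add -um.
So warnef → warnfum.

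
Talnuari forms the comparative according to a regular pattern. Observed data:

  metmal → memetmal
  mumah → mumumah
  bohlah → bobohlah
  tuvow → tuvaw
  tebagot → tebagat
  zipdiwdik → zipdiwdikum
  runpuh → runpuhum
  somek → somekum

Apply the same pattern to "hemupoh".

mumah and runpuh both end in -h yet inflect differently (mumumah, runpuhum), so the final letter is not what conditions the rule; the last vowel is.
"hemupoh" has last vowel 'o'. The stems whose last vowel is 'o' (tuvow → tuvaw, tebagot → tebagat) change the last vowel to 'a'.
The other patterns: stems whose last vowel is 'a' repeat the first consonant+vowel as a prefix; stems whose last vowel is 'e', 'i' or 'u' add -um.
So hemupoh → hemupah.

hemupah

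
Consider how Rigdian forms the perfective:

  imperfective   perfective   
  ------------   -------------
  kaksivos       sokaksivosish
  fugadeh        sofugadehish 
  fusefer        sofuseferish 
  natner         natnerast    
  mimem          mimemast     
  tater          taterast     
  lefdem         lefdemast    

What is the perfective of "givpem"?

fusefer and natner both end in -r yet inflect differently (sofuseferish, natnerast), so the final letter is not what conditions the rule; the number of vowels is.
"givpem" has 2 vowels. The stems with 2 vowels (natner → natnerast, mimem → mimemast, tater → taterast) add -ast.
So givpem → givpemast.

givpemast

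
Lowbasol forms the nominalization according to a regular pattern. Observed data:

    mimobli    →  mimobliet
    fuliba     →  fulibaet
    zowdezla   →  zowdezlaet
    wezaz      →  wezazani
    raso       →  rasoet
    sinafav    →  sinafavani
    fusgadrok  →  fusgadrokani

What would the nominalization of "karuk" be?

"karuk" ends in a consonant. The stems ending in a consonant (fusgadrok → fusgadrokani, sinafav → sinafavani, wezaz → wezazani) add -ani.
The other pattern: stems ending in a vowel add -et.
So karuk → karukani.

karukani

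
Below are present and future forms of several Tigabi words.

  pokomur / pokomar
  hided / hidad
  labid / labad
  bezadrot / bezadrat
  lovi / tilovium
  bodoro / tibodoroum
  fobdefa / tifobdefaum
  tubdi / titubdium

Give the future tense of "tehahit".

tehahat

"tehahit" ends in a consonant. The stems ending in a consonant (pokomur → pokomar, hided → hidad, labid → labad) change the last vowel to 'a'.
The other pattern: stems ending in a vowel add ti- … -um around the stem.
So tehahit → tehahat.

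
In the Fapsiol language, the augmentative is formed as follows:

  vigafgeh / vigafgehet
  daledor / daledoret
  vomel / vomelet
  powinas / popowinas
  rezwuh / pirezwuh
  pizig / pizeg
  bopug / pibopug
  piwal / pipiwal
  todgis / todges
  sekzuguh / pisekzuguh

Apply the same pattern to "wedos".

wedoset

"wedos" has last vowel 'o'. The one such stem in the data (daledor → daledoret) adds -et, so the same rule applies.
The other patterns: stems whose last vowel is 'u' add the prefix pi-; stems whose last vowel is 'a' repeat the first consonant+vowel as a prefix; stems whose last vowel is 'i' change the last vowel to 'e'.
So wedos → wedoset.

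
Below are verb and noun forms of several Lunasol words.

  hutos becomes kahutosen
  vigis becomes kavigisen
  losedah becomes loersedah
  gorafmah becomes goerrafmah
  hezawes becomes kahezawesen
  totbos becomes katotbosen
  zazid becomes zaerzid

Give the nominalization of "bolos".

vigis and zazid both have last vowel 'i' yet inflect differently (kavigisen, zaerzid), so the last vowel is not what conditions the rule; the final letter is.
"bolos" ends in -s. The stems ending in -s (totbos → katotbosen, vigis → kavigisen, hezawes → kahezawesen) add ka- … -en around the stem.
So bolos → kabolosen.

kabolosen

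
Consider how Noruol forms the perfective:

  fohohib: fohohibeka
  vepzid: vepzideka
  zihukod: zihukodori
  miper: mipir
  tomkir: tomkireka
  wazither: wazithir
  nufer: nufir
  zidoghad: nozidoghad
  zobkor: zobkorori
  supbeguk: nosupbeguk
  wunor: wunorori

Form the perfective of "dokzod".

dokzodori

tomkir and nufer both end in -r yet inflect differently (tomkireka, nufir), so the final letter is not what conditions the rule; the last vowel is.
"dokzod" has last vowel 'o'. The stems whose last vowel is 'o' (wunor → wunorori, zobkor → zobkorori, zihukod → zihukodori) add -ori.
The other patterns: stems whose last vowel is 'i' add -eka; stems whose last vowel is 'e' change the last vowel to 'i'; stems whose last vowel is 'a' or 'u' add the prefix no-.
So dokzod → dokzodori.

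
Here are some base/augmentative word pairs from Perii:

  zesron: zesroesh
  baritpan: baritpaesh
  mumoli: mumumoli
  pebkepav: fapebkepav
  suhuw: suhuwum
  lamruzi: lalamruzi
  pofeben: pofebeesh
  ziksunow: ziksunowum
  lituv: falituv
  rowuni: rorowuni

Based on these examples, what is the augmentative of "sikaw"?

sikawum

"sikaw" ends in -w. The stems ending in -w (ziksunow → ziksunowum, suhuw → suhuwum) add -um.
So sikaw → sikawum.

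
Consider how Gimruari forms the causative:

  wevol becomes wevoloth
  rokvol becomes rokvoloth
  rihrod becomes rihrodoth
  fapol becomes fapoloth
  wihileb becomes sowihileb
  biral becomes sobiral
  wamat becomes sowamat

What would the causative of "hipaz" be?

"hipaz" has last vowel 'a'. The stems whose last vowel is 'a' (biral → sobiral, wamat → sowamat) add the prefix so-.
So hipaz → sohipaz.

sohipaz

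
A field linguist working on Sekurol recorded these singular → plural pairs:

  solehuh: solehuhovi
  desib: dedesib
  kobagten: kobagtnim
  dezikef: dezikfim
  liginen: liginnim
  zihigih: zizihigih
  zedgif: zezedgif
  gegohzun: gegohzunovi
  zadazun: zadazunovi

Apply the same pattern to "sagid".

solehuh and zihigih both end in -h yet inflect differently (solehuhovi, zizihigih), so the final letter is not what conditions the rule; the last vowel is.
"sagid" has last vowel 'i'. The stems whose last vowel is 'i' (zihigih → zizihigih, desib → dedesib, zedgif → zezedgif) repeat the first consonant+vowel as a prefix.
So sagid → sasagid.

sasagid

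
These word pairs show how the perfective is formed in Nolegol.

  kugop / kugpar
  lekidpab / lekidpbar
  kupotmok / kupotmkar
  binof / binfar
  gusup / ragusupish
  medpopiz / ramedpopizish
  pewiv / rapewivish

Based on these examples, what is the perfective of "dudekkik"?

radudekkikish

"dudekkik" has last vowel 'i'. The stems whose last vowel is 'i' (medpopiz → ramedpopizish, pewiv → rapewivish) add ra- … -ish around the stem.
The other pattern: stems whose last vowel is 'a' or 'o' delete the last vowel and add -ar.
So dudekkik → radudekkikish.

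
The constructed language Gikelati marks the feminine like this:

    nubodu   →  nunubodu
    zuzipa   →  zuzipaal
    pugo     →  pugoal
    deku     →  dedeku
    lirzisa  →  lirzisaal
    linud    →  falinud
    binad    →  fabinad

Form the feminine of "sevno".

sevnoal

"sevno" ends in -o. The one such stem in the data (pugo → pugoal) adds -al, so the same rule applies.
The other patterns: stems ending in -d add the prefix fa-; stems ending in -u repeat the first consonant+vowel as a prefix.
So sevno → sevnoal.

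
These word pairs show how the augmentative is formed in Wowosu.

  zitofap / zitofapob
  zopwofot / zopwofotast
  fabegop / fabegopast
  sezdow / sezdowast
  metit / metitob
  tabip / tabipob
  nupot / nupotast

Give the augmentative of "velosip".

"velosip" has last vowel 'i'. The stems whose last vowel is 'i' (metit → metitob, tabip → tabipob) add -ob.
The other pattern: stems whose last vowel is 'o' add -ast.
So velosip → velosipob.

velosipob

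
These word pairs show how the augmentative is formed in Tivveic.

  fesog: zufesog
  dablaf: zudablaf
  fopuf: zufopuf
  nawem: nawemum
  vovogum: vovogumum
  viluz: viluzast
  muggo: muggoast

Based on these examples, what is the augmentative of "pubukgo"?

fopuf and vovogum both have last vowel 'u' yet inflect differently (zufopuf, vovogumum), so the last vowel is not what conditions the rule; the final letter is.
"pubukgo" ends in -o. The one such stem in the data (muggo → muggoast) adds -ast, so the same rule applies.
So pubukgo → pubukgoast.

pubukgoast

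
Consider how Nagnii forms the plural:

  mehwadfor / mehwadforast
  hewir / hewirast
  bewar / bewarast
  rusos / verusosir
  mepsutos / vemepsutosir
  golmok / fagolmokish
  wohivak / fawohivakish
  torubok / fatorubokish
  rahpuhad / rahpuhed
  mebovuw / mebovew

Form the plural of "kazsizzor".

"kazsizzor" ends in -r. The stems ending in -r (mehwadfor → mehwadforast, hewir → hewirast, bewar → bewarast) add -ast.
So kazsizzor → kazsizzorast.

kazsizzorast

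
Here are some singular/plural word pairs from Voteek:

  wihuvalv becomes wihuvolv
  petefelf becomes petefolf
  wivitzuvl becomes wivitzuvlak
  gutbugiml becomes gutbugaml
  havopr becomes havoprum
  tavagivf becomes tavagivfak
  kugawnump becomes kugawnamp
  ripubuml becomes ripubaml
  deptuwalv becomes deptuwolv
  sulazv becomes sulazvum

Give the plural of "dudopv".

dudopvum

"dudopv" has second-to-last letter 'p'. The one such stem in the data (havopr → havoprum) adds -um, so the same rule applies.
The other patterns: stems whose second-to-last letter is 'm' change the last vowel to 'a'; stems whose second-to-last letter is 'v' add -ak; stems whose second-to-last letter is 'l' change the last vowel to 'o'.
So dudopv → dudopvum.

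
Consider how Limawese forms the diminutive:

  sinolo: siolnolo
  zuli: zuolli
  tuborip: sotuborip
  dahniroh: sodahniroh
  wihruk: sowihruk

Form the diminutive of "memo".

zuli and tuborip both have last vowel 'i' yet inflect differently (zuolli, sotuborip), so the last vowel is not what conditions the rule; whether the stem ends in a vowel or a consonant is.
"memo" ends in a vowel. The stems ending in a vowel (sinolo → siolnolo, zuli → zuolli) insert -ol- after the first vowel.
So memo → meolmo.

meolmo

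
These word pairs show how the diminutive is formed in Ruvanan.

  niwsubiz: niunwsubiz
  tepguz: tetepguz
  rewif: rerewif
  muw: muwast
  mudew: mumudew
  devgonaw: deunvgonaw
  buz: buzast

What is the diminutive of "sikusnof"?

siunkusnof

muw and mudew both end in -w yet inflect differently (muwast, mumudew), so the final letter is not what conditions the rule; the number of vowels is.
"sikusnof" has 3 vowels. The stems with 3 vowels (niwsubiz → niunwsubiz, devgonaw → deunvgonaw) insert -un- after the first vowel.
The other patterns: stems with 1 vowel add -ast; stems with 2 vowels repeat the first consonant+vowel as a prefix.
So sikusnof → siunkusnof.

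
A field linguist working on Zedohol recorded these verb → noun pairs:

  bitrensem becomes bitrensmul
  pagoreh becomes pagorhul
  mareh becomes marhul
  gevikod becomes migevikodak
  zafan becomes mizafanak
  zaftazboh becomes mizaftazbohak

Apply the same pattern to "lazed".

"lazed" has last vowel 'e'. The stems whose last vowel is 'e' (bitrensem → bitrensmul, pagoreh → pagorhul, mareh → marhul) delete the last vowel and add -ul.
The other pattern: stems whose last vowel is 'a' or 'o' add mi- … -ak around the stem.
So lazed → lazdul.

lazdul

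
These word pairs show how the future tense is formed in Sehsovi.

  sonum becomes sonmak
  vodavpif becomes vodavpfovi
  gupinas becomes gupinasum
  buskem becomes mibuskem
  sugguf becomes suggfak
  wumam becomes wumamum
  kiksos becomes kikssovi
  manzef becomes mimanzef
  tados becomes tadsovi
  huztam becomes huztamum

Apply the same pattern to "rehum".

rehmak

"rehum" has last vowel 'u'. The stems whose last vowel is 'u' (sonum → sonmak, sugguf → suggfak) delete the last vowel and add -ak.
So rehum → rehmak.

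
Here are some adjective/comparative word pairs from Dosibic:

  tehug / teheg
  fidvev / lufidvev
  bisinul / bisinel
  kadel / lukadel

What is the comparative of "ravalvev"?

luravalvev

"ravalvev" has last vowel 'e'. The stems whose last vowel is 'e' (kadel → lukadel, fidvev → lufidvev) add the prefix lu-.
So ravalvev → luravalvev.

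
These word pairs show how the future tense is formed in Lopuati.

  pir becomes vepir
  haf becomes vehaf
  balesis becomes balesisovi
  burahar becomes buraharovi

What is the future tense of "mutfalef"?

mutfalefovi

"mutfalef" has 3 vowels. The stems with 3 vowels (balesis → balesisovi, burahar → buraharovi) add -ovi.
The other pattern: stems with 1 vowel add the prefix ve-.
So mutfalef → mutfalefovi.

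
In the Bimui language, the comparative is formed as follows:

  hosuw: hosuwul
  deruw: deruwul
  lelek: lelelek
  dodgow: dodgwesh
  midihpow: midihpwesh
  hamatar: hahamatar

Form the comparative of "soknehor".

dodgow and deruw both end in -w yet inflect differently (dodgwesh, deruwul), so the final letter is not what conditions the rule; the last vowel is.
"soknehor" has last vowel 'o'. The stems whose last vowel is 'o' (dodgow → dodgwesh, midihpow → midihpwesh) delete the last vowel and add -esh.
The other patterns: stems whose last vowel is 'u' add -ul; stems whose last vowel is 'a' or 'e' repeat the first consonant+vowel as a prefix.
So soknehor → soknehresh.

soknehresh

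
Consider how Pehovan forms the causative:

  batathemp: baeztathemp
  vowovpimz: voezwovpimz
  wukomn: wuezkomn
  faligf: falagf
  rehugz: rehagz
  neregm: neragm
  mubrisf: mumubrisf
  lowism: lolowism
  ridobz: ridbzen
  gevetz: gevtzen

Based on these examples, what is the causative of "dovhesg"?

dodovhesg

"dovhesg" has second-to-last letter 's'. The stems whose second-to-last letter is 's' (mubrisf → mumubrisf, lowism → lolowism) repeat the first consonant+vowel as a prefix.
The other patterns: stems whose second-to-last letter is 'm' insert -ez- after the first vowel; stems whose second-to-last letter is 'g' change the last vowel to 'a'; stems whose second-to-last letter is 'b' or 't' delete the last vowel and add -en.
So dovhesg → dodovhesg.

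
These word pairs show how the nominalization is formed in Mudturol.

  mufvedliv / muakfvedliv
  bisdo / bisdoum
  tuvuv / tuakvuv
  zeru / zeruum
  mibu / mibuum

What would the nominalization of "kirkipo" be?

mibu and tuvuv both have last vowel 'u' yet inflect differently (mibuum, tuakvuv), so the last vowel is not what conditions the rule; whether the stem ends in a vowel or a consonant is.
"kirkipo" ends in a vowel. The stems ending in a vowel (mibu → mibuum, zeru → zeruum, bisdo → bisdoum) add -um.
So kirkipo → kirkipoum.

kirkipoum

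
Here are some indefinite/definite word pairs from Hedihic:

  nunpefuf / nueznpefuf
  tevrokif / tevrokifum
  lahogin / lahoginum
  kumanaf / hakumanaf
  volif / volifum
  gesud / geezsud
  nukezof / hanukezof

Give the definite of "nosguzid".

nunpefuf and volif both end in -f yet inflect differently (nueznpefuf, volifum), so the final letter is not what conditions the rule; the last vowel is.
"nosguzid" has last vowel 'i'. The stems whose last vowel is 'i' (lahogin → lahoginum, volif → volifum, tevrokif → tevrokifum) add -um.
The other patterns: stems whose last vowel is 'u' insert -ez- after the first vowel; stems whose last vowel is 'a' or 'o' add the prefix ha-.
So nosguzid → nosguzidum.

nosguzidum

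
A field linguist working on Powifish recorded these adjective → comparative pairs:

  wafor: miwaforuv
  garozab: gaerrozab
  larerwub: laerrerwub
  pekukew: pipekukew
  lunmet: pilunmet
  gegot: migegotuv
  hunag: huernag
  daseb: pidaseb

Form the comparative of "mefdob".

gegot and lunmet both end in -t yet inflect differently (migegotuv, pilunmet), so the final letter is not what conditions the rule; the last vowel is.
"mefdob" has last vowel 'o'. The stems whose last vowel is 'o' (gegot → migegotuv, wafor → miwaforuv) add mi- … -uv around the stem.
The other patterns: stems whose last vowel is 'e' add the prefix pi-; stems whose last vowel is 'a' or 'u' insert -er- after the first vowel.
So mefdob → mimefdobuv.

mimefdobuv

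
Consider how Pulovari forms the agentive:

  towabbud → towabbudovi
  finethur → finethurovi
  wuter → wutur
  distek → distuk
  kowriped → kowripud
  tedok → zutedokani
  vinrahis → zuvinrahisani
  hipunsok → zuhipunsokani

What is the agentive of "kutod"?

finethur and wuter both end in -r yet inflect differently (finethurovi, wutur), so the final letter is not what conditions the rule; the last vowel is.
"kutod" has last vowel 'o'. The stems whose last vowel is 'o' (tedok → zutedokani, hipunsok → zuhipunsokani) add zu- … -ani around the stem.
The other patterns: stems whose last vowel is 'u' add -ovi; stems whose last vowel is 'e' change the last vowel to 'u'.
So kutod → zukutodani.

zukutodani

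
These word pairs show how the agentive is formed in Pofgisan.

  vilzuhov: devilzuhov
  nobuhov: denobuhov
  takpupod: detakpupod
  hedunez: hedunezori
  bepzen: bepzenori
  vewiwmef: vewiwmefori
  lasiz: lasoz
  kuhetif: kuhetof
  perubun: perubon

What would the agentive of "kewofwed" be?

kewofwedori

"kewofwed" has last vowel 'e'. The stems whose last vowel is 'e' (hedunez → hedunezori, bepzen → bepzenori, vewiwmef → vewiwmefori) add -ori.
So kewofwed → kewofwedori.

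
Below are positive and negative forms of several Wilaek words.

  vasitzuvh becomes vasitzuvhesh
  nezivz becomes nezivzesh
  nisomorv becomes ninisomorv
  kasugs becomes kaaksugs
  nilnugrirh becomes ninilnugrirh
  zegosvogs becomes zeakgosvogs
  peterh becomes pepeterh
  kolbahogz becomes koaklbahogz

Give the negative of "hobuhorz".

kolbahogz and nezivz both end in -z yet inflect differently (koaklbahogz, nezivzesh), so the final letter is not what conditions the rule; the second-to-last letter is.
"hobuhorz" has second-to-last letter 'r'. The stems whose second-to-last letter is 'r' (nilnugrirh → ninilnugrirh, nisomorv → ninisomorv, peterh → pepeterh) repeat the first consonant+vowel as a prefix.
The other patterns: stems whose second-to-last letter is 'g' insert -ak- after the first vowel; stems whose second-to-last letter is 'v' add -esh.
So hobuhorz → hohobuhorz.

hohobuhorz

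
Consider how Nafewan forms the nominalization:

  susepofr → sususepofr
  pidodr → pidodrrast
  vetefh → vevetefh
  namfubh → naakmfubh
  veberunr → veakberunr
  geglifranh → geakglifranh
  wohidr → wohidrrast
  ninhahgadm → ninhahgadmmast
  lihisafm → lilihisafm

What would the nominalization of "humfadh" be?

humfadhhast

wohidr and susepofr both end in -r yet inflect differently (wohidrrast, sususepofr), so the final letter is not what conditions the rule; the second-to-last letter is.
"humfadh" has second-to-last letter 'd'. The stems whose second-to-last letter is 'd' (ninhahgadm → ninhahgadmmast, wohidr → wohidrrast, pidodr → pidodrrast) double the final consonant and add -ast.
So humfadh → humfadhhast.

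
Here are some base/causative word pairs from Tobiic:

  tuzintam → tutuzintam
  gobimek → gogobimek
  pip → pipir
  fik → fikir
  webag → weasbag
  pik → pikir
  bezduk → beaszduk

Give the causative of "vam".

pik and bezduk both end in -k yet inflect differently (pikir, beaszduk), so the final letter is not what conditions the rule; the number of vowels is.
"vam" has 1 vowel. The stems with 1 vowel (pik → pikir, pip → pipir, fik → fikir) add -ir.
So vam → vamir.

vamir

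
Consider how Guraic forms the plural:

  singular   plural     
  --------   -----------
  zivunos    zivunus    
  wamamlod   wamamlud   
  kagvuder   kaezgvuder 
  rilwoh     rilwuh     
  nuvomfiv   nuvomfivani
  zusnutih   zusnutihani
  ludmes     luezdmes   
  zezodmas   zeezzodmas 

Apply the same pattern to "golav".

"golav" has last vowel 'a'. The one such stem in the data (zezodmas → zeezzodmas) inserts -ez- after the first vowel (as do kagvuder, ludmes), so the same rule applies.
So golav → goezlav.

goezlav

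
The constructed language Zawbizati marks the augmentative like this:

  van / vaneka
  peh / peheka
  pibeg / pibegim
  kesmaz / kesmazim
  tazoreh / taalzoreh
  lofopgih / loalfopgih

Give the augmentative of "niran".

niranim

peh and tazoreh both end in -h yet inflect differently (peheka, taalzoreh), so the final letter is not what conditions the rule; the number of vowels is.
"niran" has 2 vowels. The stems with 2 vowels (pibeg → pibegim, kesmaz → kesmazim) add -im.
The other patterns: stems with 1 vowel add -eka; stems with 3 vowels insert -al- after the first vowel.
So niran → niranim.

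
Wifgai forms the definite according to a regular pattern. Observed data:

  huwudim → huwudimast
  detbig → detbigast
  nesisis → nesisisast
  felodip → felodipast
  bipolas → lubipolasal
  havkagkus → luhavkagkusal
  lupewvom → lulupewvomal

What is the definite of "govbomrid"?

nesisis and bipolas both end in -s yet inflect differently (nesisisast, lubipolasal), so the final letter is not what conditions the rule; the last vowel is.
"govbomrid" has last vowel 'i'. The stems whose last vowel is 'i' (huwudim → huwudimast, detbig → detbigast, nesisis → nesisisast) add -ast.
The other pattern: stems whose last vowel is 'a', 'o' or 'u' add lu- … -al around the stem.
So govbomrid → govbomridast.

govbomridast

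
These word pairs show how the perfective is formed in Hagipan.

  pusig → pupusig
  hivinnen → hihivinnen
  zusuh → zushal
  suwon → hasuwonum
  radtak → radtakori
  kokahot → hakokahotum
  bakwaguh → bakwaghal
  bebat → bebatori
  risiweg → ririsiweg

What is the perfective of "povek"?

popovek

bebat and kokahot both end in -t yet inflect differently (bebatori, hakokahotum), so the final letter is not what conditions the rule; the last vowel is.
"povek" has last vowel 'e'. The stems whose last vowel is 'e' (hivinnen → hihivinnen, risiweg → ririsiweg) repeat the first consonant+vowel as a prefix.
So povek → popovek.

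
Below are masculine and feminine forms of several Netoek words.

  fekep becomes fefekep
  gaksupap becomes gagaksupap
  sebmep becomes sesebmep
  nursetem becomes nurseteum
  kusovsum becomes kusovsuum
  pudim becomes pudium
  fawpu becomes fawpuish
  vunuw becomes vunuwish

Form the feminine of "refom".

"refom" ends in -m. The stems ending in -m (nursetem → nurseteum, kusovsum → kusovsuum, pudim → pudium) drop the final letter and add -um.
So refom → refoum.

refoum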